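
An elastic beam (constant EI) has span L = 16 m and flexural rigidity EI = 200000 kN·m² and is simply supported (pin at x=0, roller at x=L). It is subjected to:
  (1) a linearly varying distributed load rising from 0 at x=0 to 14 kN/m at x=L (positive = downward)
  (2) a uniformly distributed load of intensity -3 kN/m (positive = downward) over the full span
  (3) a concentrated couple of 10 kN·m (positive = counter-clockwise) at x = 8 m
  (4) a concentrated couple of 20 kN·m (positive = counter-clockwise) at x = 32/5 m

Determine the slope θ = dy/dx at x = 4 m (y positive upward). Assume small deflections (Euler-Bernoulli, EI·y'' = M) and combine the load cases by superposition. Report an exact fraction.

Load 1 — triangular load w₀=14 kN/m (0→w₀ over full span):
  θ_1 = -w₀(7L⁴-30L²x²+15x⁴)/(360LEI) = -14·(7·16⁴-30·16²·4²+15·4⁴)/(360·16·200000) = -9289/2250000 rad
Load 2 — uniform load w=-3 kN/m over full span:
  θ_2 = -w(L³-6Lx²+4x³)/(24EI) = -(-3)·(16³-6·16·4²+4·4³)/(24·200000) = 11/6250 rad
Load 3 — applied couple M₀=10 kN·m at a=8 m (b=L-a=8):
  θ_3 = (M₀x²/(2L)+C₁)/EI  [x≤a] with C₁=M₀(3b²-L²)/(6L)=-20/3 = (10·4²/(2·16)+(-20/3))/200000 = -1/120000 rad
Load 4 — applied couple M₀=20 kN·m at a=32/5 m (b=L-a=48/5):
  θ_4 = (M₀x²/(2L)+C₁)/EI  [x≤a] with C₁=M₀(3b²-L²)/(6L)=64/15 = (20·4²/(2·16)+(64/15))/200000 = 107/1500000 rad
Superposition: θ = Σ θ_i = -20749/9000000 rad ≈ -0.002305 rad

θ(4) = -20749/9000000 rad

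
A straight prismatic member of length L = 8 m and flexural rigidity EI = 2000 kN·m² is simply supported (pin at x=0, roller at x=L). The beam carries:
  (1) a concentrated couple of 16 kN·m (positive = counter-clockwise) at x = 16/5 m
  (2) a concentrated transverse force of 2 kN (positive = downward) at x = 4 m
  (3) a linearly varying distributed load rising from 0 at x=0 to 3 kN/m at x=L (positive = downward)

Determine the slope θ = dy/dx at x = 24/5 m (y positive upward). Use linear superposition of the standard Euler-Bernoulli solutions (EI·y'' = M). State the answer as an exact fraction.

Load 1 — applied couple M₀=16 kN·m at a=16/5 m (b=L-a=24/5):
  θ_1 = (M₀x²/(2L)-M₀(x-a)+C₁)/EI  [x>a] with C₁=M₀(3b²-L²)/(6L)=128/75 = (16·(24/5)²/(2·8)-16·((24/5)-(16/5))+(128/75))/2000 = -4/9375 rad
Load 2 — point force P=2 kN at a=4 m (b=L-a=4):
  θ_2 = -Pa(2L²-6Lx+3x²+a²)/(6LEI)  [x>a] = -2·4·(2·8²-6·8·(24/5)+3·(24/5)²+4²)/(6·8·2000) = 9/6250 rad
Load 3 — triangular load w₀=3 kN/m (0→w₀ over full span):
  θ_3 = -w₀(7L⁴-30L²x²+15x⁴)/(360LEI) = -3·(7·8⁴-30·8²·(24/5)²+15·(24/5)⁴)/(360·8·2000) = 928/234375 rad
Superposition: θ = Σ θ_i = 777/156250 rad ≈ 0.004973 rad

θ(24/5) = 777/156250 rad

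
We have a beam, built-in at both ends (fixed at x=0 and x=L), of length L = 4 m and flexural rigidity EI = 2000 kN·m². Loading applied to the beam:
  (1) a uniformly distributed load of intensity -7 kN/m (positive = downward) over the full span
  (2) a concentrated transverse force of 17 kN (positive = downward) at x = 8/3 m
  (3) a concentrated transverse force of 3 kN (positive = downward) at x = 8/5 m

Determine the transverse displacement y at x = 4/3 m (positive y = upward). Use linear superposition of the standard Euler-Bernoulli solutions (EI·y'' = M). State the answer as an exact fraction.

Load 1 — uniform load w=-7 kN/m over full span:
  y_1 = -wx²(L-x)²/(24EI) = -(-7)·(4/3)²·(4-(4/3))²/(24·2000) = 56/30375 m
Load 2 — point force P=17 kN at a=8/3 m (b=L-a=4/3):
  y_2 = -Pb²x²(3aL-(3a+b)x)/(6L³EI)  [x≤a] = -17·(4/3)²·(4/3)²·(3·(8/3)·4-(3·(8/3)+(4/3))·(4/3))/(6·4³·2000) = -374/273375 m
Load 3 — point force P=3 kN at a=8/5 m (b=L-a=12/5):
  y_3 = -Pb²x²(3aL-(3a+b)x)/(6L³EI)  [x≤a] = -3·(12/5)²·(4/3)²·(3·(8/5)·4-(3·(8/5)+(12/5))·(4/3))/(6·4³·2000) = -6/15625 m
Superposition: y = Σ y_i = 3128/34171875 m ≈ 0.000092 m

y(4/3) = 3128/34171875 m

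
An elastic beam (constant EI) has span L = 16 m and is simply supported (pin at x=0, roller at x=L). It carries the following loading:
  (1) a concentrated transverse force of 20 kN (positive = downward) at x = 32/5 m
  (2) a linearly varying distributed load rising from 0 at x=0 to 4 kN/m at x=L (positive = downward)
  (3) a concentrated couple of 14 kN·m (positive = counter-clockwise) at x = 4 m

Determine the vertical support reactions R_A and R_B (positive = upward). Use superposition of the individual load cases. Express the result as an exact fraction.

Load 1 — point force P=20 kN at a=32/5 m (b=L-a=48/5):
  R_A = Pb/L = 20·(48/5)/16 = 12 kN
  R_B = Pa/L = 20·(32/5)/16 = 8 kN
Load 2 — triangular load w₀=4 kN/m (0→w₀ over full span):
  R_A = w₀L/6 = 4·16/6 = 32/3 kN
  R_B = w₀L/3 = 4·16/3 = 64/3 kN
Load 3 — applied couple M₀=14 kN·m at a=4 m (b=L-a=12):
  R_A = M₀/L = 14/16 = 7/8 kN
  R_B = -M₀/L = -14/16 = -7/8 kN
Superposition: R_A = 565/24 kN, R_B = 683/24 kN

R_A = 565/24 kN, R_B = 683/24 kN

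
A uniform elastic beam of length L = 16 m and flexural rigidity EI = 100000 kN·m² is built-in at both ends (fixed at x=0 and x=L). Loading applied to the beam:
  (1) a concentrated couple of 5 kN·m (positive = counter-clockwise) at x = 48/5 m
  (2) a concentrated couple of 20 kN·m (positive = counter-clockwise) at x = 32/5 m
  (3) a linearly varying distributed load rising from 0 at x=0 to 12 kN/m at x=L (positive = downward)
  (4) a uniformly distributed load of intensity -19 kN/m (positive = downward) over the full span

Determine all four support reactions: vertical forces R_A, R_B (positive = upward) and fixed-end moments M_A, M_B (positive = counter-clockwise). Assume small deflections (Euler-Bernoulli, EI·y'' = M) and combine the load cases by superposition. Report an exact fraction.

Load 1 — applied couple M₀=5 kN·m at a=48/5 m (b=L-a=32/5):
  R_A = 6M₀ab/L³ = 6·5·(48/5)·(32/5)/16³ = 9/20 kN
  M_A = M₀b(2a-b)/L² = 5·(32/5)·(2·(48/5)-(32/5))/16² = 8/5 kN·m
  R_B = -6M₀ab/L³ = -6·5·(48/5)·(32/5)/16³ = -9/20 kN
  M_B = M₀a(2b-a)/L² = 5·(48/5)·(2·(32/5)-(48/5))/16² = 3/5 kN·m
Load 2 — applied couple M₀=20 kN·m at a=32/5 m (b=L-a=48/5):
  R_A = 6M₀ab/L³ = 6·20·(32/5)·(48/5)/16³ = 9/5 kN
  M_A = M₀b(2a-b)/L² = 20·(48/5)·(2·(32/5)-(48/5))/16² = 12/5 kN·m
  R_B = -6M₀ab/L³ = -6·20·(32/5)·(48/5)/16³ = -9/5 kN
  M_B = M₀a(2b-a)/L² = 20·(32/5)·(2·(48/5)-(32/5))/16² = 32/5 kN·m
Load 3 — triangular load w₀=12 kN/m (0→w₀ over full span):
  R_A = 3w₀L/20 = 3·12·16/20 = 144/5 kN
  M_A = w₀L²/30 = 12·16²/30 = 512/5 kN·m
  R_B = 7w₀L/20 = 7·12·16/20 = 336/5 kN
  M_B = -w₀L²/20 = -12·16²/20 = -768/5 kN·m
Load 4 — uniform load w=-19 kN/m over full span:
  R_A = wL/2 = (-19)·16/2 = -152 kN
  M_A = wL²/12 = (-19)·16²/12 = -1216/3 kN·m
  R_B = wL/2 = (-19)·16/2 = -152 kN
  M_B = -wL²/12 = -(-19)·16²/12 = 1216/3 kN·m
Superposition: R_A = -2419/20 kN, M_A = -4484/15 kN·m, R_B = -1741/20 kN, M_B = 3881/15 kN·m

R_A = -2419/20 kN, M_A = -4484/15 kN·m, R_B = -1741/20 kN, M_B = 3881/15 kN·m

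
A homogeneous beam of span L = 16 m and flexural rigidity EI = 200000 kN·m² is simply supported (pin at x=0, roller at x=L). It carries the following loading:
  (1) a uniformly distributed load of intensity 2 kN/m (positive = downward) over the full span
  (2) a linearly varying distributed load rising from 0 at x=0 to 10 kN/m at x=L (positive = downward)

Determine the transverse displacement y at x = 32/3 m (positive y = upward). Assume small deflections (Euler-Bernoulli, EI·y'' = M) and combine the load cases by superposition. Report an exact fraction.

Load 1 — uniform load w=2 kN/m over full span:
  y_1 = -wx(L³-2Lx²+x³)/(24EI) = -2·(32/3)·(16³-2·16·(32/3)²+(32/3)³)/(24·200000) = -5632/759375 m
Load 2 — triangular load w₀=10 kN/m (0→w₀ over full span):
  y_2 = -w₀x(7L⁴-10L²x²+3x⁴)/(360LEI) = -10·(32/3)·(7·16⁴-10·16²·(32/3)²+3·(32/3)⁴)/(360·16·200000) = -8704/455625 m
Superposition: y = Σ y_i = -60416/2278125 m ≈ -0.026520 m

y(32/3) = -60416/2278125 m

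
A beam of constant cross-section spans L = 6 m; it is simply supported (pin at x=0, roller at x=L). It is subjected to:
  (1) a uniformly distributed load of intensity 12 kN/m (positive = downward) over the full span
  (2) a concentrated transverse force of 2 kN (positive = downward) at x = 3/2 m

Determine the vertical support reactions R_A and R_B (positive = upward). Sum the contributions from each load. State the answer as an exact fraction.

Load 1 — uniform load w=12 kN/m over full span:
  R_A = wL/2 = 12·6/2 = 36 kN
  R_B = wL/2 = 12·6/2 = 36 kN
Load 2 — point force P=2 kN at a=3/2 m (b=L-a=9/2):
  R_A = Pb/L = 2·(9/2)/6 = 3/2 kN
  R_B = Pa/L = 2·(3/2)/6 = 1/2 kN
Superposition: R_A = 75/2 kN, R_B = 73/2 kN

R_A = 75/2 kN, R_B = 73/2 kN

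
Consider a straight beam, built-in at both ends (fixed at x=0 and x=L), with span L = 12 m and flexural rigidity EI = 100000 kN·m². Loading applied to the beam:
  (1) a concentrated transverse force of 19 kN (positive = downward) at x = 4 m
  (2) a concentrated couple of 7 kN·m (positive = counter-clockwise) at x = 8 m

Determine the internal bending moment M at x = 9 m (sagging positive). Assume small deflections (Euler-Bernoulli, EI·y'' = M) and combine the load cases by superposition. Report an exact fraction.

Load 1 — point force P=19 kN at a=4 m (b=L-a=8):
  M_1 = Pa²(a+3b)(L-x)/L³ - Pa²b/L²  [x>a] = 19·4²·(4+3·8)·(12-9)/12³ - 19·4²·8/12² = -19/9 kN·m
Load 2 — applied couple M₀=7 kN·m at a=8 m (b=L-a=4):
  M_2 = R_Ax - M_A - M₀  [x>a] with R_A=7/9, M_A=7/3 = (7/9)·9 - (7/3) - 7 = -7/3 kN·m
Superposition: M = Σ M_i = -40/9 kN·m ≈ -4.444444 kN·m

M(9) = -40/9 kN·m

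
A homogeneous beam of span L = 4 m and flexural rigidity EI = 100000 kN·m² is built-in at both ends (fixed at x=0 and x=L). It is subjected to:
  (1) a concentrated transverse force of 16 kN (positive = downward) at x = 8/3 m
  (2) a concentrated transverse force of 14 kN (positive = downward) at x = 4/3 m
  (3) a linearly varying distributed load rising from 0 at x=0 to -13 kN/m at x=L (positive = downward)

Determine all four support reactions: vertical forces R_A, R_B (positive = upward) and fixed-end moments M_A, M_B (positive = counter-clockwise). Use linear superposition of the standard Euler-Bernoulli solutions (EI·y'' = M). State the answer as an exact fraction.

Load 1 — point force P=16 kN at a=8/3 m (b=L-a=4/3):
  R_A = Pb²(3a+b)/L³ = 16·(4/3)²·(3·(8/3)+(4/3))/4³ = 112/27 kN
  M_A = Pab²/L² = 16·(8/3)·(4/3)²/4² = 128/27 kN·m
  R_B = Pa²(a+3b)/L³ = 16·(8/3)²·((8/3)+3·(4/3))/4³ = 320/27 kN
  M_B = -Pa²b/L² = -16·(8/3)²·(4/3)/4² = -256/27 kN·m
Load 2 — point force P=14 kN at a=4/3 m (b=L-a=8/3):
  R_A = Pb²(3a+b)/L³ = 14·(8/3)²·(3·(4/3)+(8/3))/4³ = 280/27 kN
  M_A = Pab²/L² = 14·(4/3)·(8/3)²/4² = 224/27 kN·m
  R_B = Pa²(a+3b)/L³ = 14·(4/3)²·((4/3)+3·(8/3))/4³ = 98/27 kN
  M_B = -Pa²b/L² = -14·(4/3)²·(8/3)/4² = -112/27 kN·m
Load 3 — triangular load w₀=-13 kN/m (0→w₀ over full span):
  R_A = 3w₀L/20 = 3·(-13)·4/20 = -39/5 kN
  M_A = w₀L²/30 = (-13)·4²/30 = -104/15 kN·m
  R_B = 7w₀L/20 = 7·(-13)·4/20 = -91/5 kN
  M_B = -w₀L²/20 = -(-13)·4²/20 = 52/5 kN·m
Superposition: R_A = 907/135 kN, M_A = 824/135 kN·m, R_B = -367/135 kN, M_B = -436/135 kN·m

R_A = 907/135 kN, M_A = 824/135 kN·m, R_B = -367/135 kN, M_B = -436/135 kN·m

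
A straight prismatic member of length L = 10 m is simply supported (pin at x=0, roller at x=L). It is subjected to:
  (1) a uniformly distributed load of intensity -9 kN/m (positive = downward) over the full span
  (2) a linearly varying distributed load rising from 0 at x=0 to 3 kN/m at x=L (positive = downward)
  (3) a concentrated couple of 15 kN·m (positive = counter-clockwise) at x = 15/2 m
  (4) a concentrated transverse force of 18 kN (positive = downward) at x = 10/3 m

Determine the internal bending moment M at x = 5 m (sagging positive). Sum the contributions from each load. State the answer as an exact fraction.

Load 1 — uniform load w=-9 kN/m over full span:
  M_1 = wx(L-x)/2 = (-9)·5·(10-5)/2 = -225/2 kN·m
Load 2 — triangular load w₀=3 kN/m (0→w₀ over full span):
  M_2 = w₀Lx/6 - w₀x³/(6L) = 3·10·5/6 - 3·5³/(6·10) = 75/4 kN·m
Load 3 — applied couple M₀=15 kN·m at a=15/2 m (b=L-a=5/2):
  M_3 = M₀x/L  [x≤a] = 15·5/10 = 15/2 kN·m
Load 4 — point force P=18 kN at a=10/3 m (b=L-a=20/3):
  M_4 = Pa(L-x)/L  [x>a] = 18·(10/3)·(10-5)/10 = 30 kN·m
Superposition: M = Σ M_i = -225/4 kN·m ≈ -56.250000 kN·m

M(5) = -225/4 kN·m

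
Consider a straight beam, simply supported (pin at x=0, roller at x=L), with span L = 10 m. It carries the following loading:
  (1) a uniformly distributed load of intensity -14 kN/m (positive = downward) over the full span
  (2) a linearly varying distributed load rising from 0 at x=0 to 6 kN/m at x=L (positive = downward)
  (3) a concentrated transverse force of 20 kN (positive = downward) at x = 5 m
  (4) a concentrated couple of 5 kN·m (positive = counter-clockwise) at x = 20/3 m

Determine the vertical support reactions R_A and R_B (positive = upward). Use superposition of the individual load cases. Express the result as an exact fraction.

Load 1 — uniform load w=-14 kN/m over full span:
  R_A = wL/2 = (-14)·10/2 = -70 kN
  R_B = wL/2 = (-14)·10/2 = -70 kN
Load 2 — triangular load w₀=6 kN/m (0→w₀ over full span):
  R_A = w₀L/6 = 6·10/6 = 10 kN
  R_B = w₀L/3 = 6·10/3 = 20 kN
Load 3 — point force P=20 kN at a=5 m (b=L-a=5):
  R_A = Pb/L = 20·5/10 = 10 kN
  R_B = Pa/L = 20·5/10 = 10 kN
Load 4 — applied couple M₀=5 kN·m at a=20/3 m (b=L-a=10/3):
  R_A = M₀/L = 5/10 = 1/2 kN
  R_B = -M₀/L = -5/10 = -1/2 kN
Superposition: R_A = -99/2 kN, R_B = -81/2 kN

R_A = -99/2 kN, R_B = -81/2 kN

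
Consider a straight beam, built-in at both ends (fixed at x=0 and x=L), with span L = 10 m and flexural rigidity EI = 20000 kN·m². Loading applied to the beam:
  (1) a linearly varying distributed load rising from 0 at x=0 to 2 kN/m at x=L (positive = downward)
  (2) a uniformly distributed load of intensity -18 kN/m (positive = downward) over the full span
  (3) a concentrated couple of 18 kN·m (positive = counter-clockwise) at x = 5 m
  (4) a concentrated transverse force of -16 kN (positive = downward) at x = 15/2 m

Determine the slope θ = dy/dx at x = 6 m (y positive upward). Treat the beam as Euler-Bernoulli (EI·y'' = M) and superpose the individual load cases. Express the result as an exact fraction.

θ(6) = -163/50000 rad

Load 1 — triangular load w₀=2 kN/m (0→w₀ over full span):
  θ_1 = -w₀(2x(L-x)(L-2x)(x+2L)+x²(L-x)²)/(120LEI) = -2·(2·6·(10-6)·(10-2·6)·(6+2·10)+6²·(10-6)²)/(120·10·20000) = 1/6250 rad
Load 2 — uniform load w=-18 kN/m over full span:
  θ_2 = -wx(L-x)(L-2x)/(12EI) = -(-18)·6·(10-6)·(10-2·6)/(12·20000) = -9/2500 rad
Load 3 — applied couple M₀=18 kN·m at a=5 m (b=L-a=5):
  θ_3 = (R_Ax²/2 - M_Ax - M₀(x-a))/EI  [x>a] with R_A=27/10, M_A=9/2 = ((27/10)·6²/2 - (9/2)·6 - 18·(6-5))/20000 = 9/50000 rad
Load 4 — point force P=-16 kN at a=15/2 m (b=L-a=5/2):
  θ_4 = -Pb²x(2aL-(3a+b)x)/(2L³EI)  [x≤a] = -(-16)·(5/2)²·6·(2·(15/2)·10-(3·(15/2)+(5/2))·6)/(2·10³·20000) = 0 rad
Superposition: θ = Σ θ_i = -163/50000 rad ≈ -0.003260 rad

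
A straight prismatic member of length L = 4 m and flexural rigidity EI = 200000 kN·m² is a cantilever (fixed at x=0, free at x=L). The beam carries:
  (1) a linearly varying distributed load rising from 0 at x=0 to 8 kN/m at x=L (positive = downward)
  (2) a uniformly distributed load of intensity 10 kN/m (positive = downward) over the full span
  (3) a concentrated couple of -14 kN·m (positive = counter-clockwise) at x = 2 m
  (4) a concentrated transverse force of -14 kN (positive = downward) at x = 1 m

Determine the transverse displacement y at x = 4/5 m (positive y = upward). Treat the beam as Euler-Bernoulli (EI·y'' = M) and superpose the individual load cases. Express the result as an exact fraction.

Load 1 — triangular load w₀=8 kN/m (0→w₀ over full span):
  y_1 = (w₀Lx³/12-w₀L²x²/6-w₀x⁵/(120L))/EI = (8·4·(4/5)³/12-8·4²·(4/5)²/6-8·(4/5)⁵/(120·4))/200000 = -9004/146484375 m
Load 2 — uniform load w=10 kN/m over full span:
  y_2 = -wx²(x²-4Lx+6L²)/(24EI) = -10·(4/5)²·((4/5)²-4·4·(4/5)+6·4²)/(24·200000) = -131/1171875 m
Load 3 — applied couple M₀=-14 kN·m at a=2 m (b=L-a=2):
  y_3 = M₀x²/(2EI)  [x≤a] = (-14)·(4/5)²/(2·200000) = -7/312500 m
Load 4 — point force P=-14 kN at a=1 m (b=L-a=3):
  y_4 = -Px²(3a-x)/(6EI)  [x≤a] = -(-14)·(4/5)²·(3·1-(4/5))/(6·200000) = 77/4687500 m
Superposition: y = Σ y_i = -26254/146484375 m ≈ -0.000179 m

y(4/5) = -26254/146484375 m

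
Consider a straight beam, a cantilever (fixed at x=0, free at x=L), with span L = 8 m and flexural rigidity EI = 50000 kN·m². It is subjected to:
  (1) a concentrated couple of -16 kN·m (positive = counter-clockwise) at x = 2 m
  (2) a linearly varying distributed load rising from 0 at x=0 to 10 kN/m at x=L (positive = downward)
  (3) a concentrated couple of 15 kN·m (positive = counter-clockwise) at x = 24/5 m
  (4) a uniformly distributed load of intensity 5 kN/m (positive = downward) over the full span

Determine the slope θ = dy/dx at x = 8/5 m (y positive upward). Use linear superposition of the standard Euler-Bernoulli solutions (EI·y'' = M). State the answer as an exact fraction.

Load 1 — applied couple M₀=-16 kN·m at a=2 m (b=L-a=6):
  θ_1 = M₀x/EI  [x≤a] = (-16)·(8/5)/50000 = -8/15625 rad
Load 2 — triangular load w₀=10 kN/m (0→w₀ over full span):
  θ_2 = (w₀Lx²/4-w₀L²x/3-w₀x⁴/(24L))/EI = (10·8·(8/5)²/4-10·8²·(8/5)/3-10·(8/5)⁴/(24·8))/50000 = -6808/1171875 rad
Load 3 — applied couple M₀=15 kN·m at a=24/5 m (b=L-a=16/5):
  θ_3 = M₀x/EI  [x≤a] = 15·(8/5)/50000 = 3/6250 rad
Load 4 — uniform load w=5 kN/m over full span:
  θ_4 = -wx(x²-3Lx+3L²)/(6EI) = -5·(8/5)·((8/5)²-3·8·(8/5)+3·8²)/(6·50000) = -976/234375 rad
Superposition: θ = Σ θ_i = -7817/781250 rad ≈ -0.010006 rad

θ(8/5) = -7817/781250 rad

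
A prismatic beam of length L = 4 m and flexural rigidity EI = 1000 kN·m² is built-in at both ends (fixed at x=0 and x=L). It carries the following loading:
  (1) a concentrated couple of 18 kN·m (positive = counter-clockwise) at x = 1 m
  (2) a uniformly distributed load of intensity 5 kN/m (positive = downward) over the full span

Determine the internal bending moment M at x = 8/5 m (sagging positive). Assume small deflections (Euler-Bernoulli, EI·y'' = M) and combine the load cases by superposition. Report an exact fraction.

Load 1 — applied couple M₀=18 kN·m at a=1 m (b=L-a=3):
  M_1 = R_Ax - M_A - M₀  [x>a] with R_A=81/16, M_A=-27/8 = (81/16)·(8/5) - (-27/8) - 18 = -261/40 kN·m
Load 2 — uniform load w=5 kN/m over full span:
  M_2 = wLx/2 - wL²/12 - wx²/2 = 5·4·(8/5)/2 - 5·4²/12 - 5·(8/5)²/2 = 44/15 kN·m
Superposition: M = Σ M_i = -431/120 kN·m ≈ -3.591667 kN·m

M(8/5) = -431/120 kN·m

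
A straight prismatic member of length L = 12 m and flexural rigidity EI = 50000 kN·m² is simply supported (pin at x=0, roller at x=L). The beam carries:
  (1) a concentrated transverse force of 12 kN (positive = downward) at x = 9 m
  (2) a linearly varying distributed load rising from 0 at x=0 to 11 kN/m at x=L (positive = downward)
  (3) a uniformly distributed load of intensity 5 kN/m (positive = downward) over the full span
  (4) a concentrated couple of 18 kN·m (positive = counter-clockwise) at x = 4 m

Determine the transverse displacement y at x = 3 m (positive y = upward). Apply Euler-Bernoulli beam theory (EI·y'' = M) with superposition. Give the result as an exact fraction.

y(3) = -67833/1600000 m

Load 1 — point force P=12 kN at a=9 m (b=L-a=3):
  y_1 = -Pbx(L²-b²-x²)/(6LEI)  [x≤a] = -12·3·3·(12²-3²-3²)/(6·12·50000) = -189/50000 m
Load 2 — triangular load w₀=11 kN/m (0→w₀ over full span):
  y_2 = -w₀x(7L⁴-10L²x²+3x⁴)/(360LEI) = -11·3·(7·12⁴-10·12²·3²+3·3⁴)/(360·12·50000) = -32373/1600000 m
Load 3 — uniform load w=5 kN/m over full span:
  y_3 = -wx(L³-2Lx²+x³)/(24EI) = -5·3·(12³-2·12·3²+3³)/(24·50000) = -1539/80000 m
Load 4 — applied couple M₀=18 kN·m at a=4 m (b=L-a=8):
  y_4 = (M₀x³/(6L)+C₁x)/EI  [x≤a] with C₁=M₀(3b²-L²)/(6L)=12 = (18·3³/(6·12)+12·3)/50000 = 171/200000 m
Superposition: y = Σ y_i = -67833/1600000 m ≈ -0.042396 m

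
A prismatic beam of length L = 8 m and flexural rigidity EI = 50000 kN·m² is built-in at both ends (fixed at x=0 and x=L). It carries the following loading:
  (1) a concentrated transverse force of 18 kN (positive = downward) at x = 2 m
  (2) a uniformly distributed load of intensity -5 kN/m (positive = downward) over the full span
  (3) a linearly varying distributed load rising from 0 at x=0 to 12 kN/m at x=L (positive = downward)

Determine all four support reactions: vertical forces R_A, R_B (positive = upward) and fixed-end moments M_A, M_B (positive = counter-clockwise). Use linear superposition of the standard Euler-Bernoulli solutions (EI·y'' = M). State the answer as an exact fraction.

R_A = 767/80 kN, M_A = 1151/60 kN·m, R_B = 1313/80 kN, M_B = -1109/60 kN·m

Load 1 — point force P=18 kN at a=2 m (b=L-a=6):
  R_A = Pb²(3a+b)/L³ = 18·6²·(3·2+6)/8³ = 243/16 kN
  M_A = Pab²/L² = 18·2·6²/8² = 81/4 kN·m
  R_B = Pa²(a+3b)/L³ = 18·2²·(2+3·6)/8³ = 45/16 kN
  M_B = -Pa²b/L² = -18·2²·6/8² = -27/4 kN·m
Load 2 — uniform load w=-5 kN/m over full span:
  R_A = wL/2 = (-5)·8/2 = -20 kN
  M_A = wL²/12 = (-5)·8²/12 = -80/3 kN·m
  R_B = wL/2 = (-5)·8/2 = -20 kN
  M_B = -wL²/12 = -(-5)·8²/12 = 80/3 kN·m
Load 3 — triangular load w₀=12 kN/m (0→w₀ over full span):
  R_A = 3w₀L/20 = 3·12·8/20 = 72/5 kN
  M_A = w₀L²/30 = 12·8²/30 = 128/5 kN·m
  R_B = 7w₀L/20 = 7·12·8/20 = 168/5 kN
  M_B = -w₀L²/20 = -12·8²/20 = -192/5 kN·m
Superposition: R_A = 767/80 kN, M_A = 1151/60 kN·m, R_B = 1313/80 kN, M_B = -1109/60 kN·m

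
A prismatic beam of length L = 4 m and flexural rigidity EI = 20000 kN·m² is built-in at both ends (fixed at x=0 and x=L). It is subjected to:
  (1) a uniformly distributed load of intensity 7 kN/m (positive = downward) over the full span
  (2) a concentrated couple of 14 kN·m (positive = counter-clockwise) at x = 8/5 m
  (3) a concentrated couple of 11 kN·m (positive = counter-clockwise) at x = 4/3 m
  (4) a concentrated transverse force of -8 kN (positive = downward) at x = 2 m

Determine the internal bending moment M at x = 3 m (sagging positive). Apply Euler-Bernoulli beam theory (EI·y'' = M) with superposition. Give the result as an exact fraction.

M(3) = 91/150 kN·m

Load 1 — uniform load w=7 kN/m over full span:
  M_1 = wLx/2 - wL²/12 - wx²/2 = 7·4·3/2 - 7·4²/12 - 7·3²/2 = 7/6 kN·m
Load 2 — applied couple M₀=14 kN·m at a=8/5 m (b=L-a=12/5):
  M_2 = R_Ax - M_A - M₀  [x>a] with R_A=126/25, M_A=42/25 = (126/25)·3 - (42/25) - 14 = -14/25 kN·m
Load 3 — applied couple M₀=11 kN·m at a=4/3 m (b=L-a=8/3):
  M_3 = R_Ax - M_A - M₀  [x>a] with R_A=11/3, M_A=0 = (11/3)·3 - 0 - 11 = 0 kN·m
Load 4 — point force P=-8 kN at a=2 m (b=L-a=2):
  M_4 = Pa²(a+3b)(L-x)/L³ - Pa²b/L²  [x>a] = (-8)·2²·(2+3·2)·(4-3)/4³ - (-8)·2²·2/4² = 0 kN·m
Superposition: M = Σ M_i = 91/150 kN·m ≈ 0.606667 kN·m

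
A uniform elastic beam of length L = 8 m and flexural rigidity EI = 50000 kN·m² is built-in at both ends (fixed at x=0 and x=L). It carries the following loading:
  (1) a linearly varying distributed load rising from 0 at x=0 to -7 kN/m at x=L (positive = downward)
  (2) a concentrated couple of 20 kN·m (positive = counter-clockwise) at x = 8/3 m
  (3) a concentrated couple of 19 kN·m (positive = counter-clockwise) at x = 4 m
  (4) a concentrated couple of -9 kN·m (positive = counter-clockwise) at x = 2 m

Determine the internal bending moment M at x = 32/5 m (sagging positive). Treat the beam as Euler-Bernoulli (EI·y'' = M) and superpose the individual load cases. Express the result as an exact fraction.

Load 1 — triangular load w₀=-7 kN/m (0→w₀ over full span):
  M_1 = 3w₀Lx/20 - w₀L²/30 - w₀x³/(6L) = 3·(-7)·8·(32/5)/20 - (-7)·8²/30 - (-7)·(32/5)³/(6·8) = -224/375 kN·m
Load 2 — applied couple M₀=20 kN·m at a=8/3 m (b=L-a=16/3):
  M_2 = R_Ax - M_A - M₀  [x>a] with R_A=10/3, M_A=0 = (10/3)·(32/5) - 0 - 20 = 4/3 kN·m
Load 3 — applied couple M₀=19 kN·m at a=4 m (b=L-a=4):
  M_3 = R_Ax - M_A - M₀  [x>a] with R_A=57/16, M_A=19/4 = (57/16)·(32/5) - (19/4) - 19 = -19/20 kN·m
Load 4 — applied couple M₀=-9 kN·m at a=2 m (b=L-a=6):
  M_4 = R_Ax - M_A - M₀  [x>a] with R_A=-81/64, M_A=27/16 = (-81/64)·(32/5) - (27/16) - (-9) = -63/80 kN·m
Superposition: M = Σ M_i = -2003/2000 kN·m ≈ -1.001500 kN·m

M(32/5) = -2003/2000 kN·m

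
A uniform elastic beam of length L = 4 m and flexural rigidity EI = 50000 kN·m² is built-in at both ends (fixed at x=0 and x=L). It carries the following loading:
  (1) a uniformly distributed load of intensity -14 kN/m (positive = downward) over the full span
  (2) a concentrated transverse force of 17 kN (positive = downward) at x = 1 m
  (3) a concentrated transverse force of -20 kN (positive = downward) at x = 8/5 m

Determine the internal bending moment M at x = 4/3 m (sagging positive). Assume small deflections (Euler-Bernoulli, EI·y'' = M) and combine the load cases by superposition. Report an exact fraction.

M(4/3) = -29111/3600 kN·m

Load 1 — uniform load w=-14 kN/m over full span:
  M_1 = wLx/2 - wL²/12 - wx²/2 = (-14)·4·(4/3)/2 - (-14)·4²/12 - (-14)·(4/3)²/2 = -56/9 kN·m
Load 2 — point force P=17 kN at a=1 m (b=L-a=3):
  M_2 = Pa²(a+3b)(L-x)/L³ - Pa²b/L²  [x>a] = 17·1²·(1+3·3)·(4-(4/3))/4³ - 17·1²·3/4² = 187/48 kN·m
Load 3 — point force P=-20 kN at a=8/5 m (b=L-a=12/5):
  M_3 = Pb²(3a+b)x/L³ - Pab²/L²  [x≤a] = (-20)·(12/5)²·(3·(8/5)+(12/5))·(4/3)/4³ - (-20)·(8/5)·(12/5)²/4² = -144/25 kN·m
Superposition: M = Σ M_i = -29111/3600 kN·m ≈ -8.086389 kN·m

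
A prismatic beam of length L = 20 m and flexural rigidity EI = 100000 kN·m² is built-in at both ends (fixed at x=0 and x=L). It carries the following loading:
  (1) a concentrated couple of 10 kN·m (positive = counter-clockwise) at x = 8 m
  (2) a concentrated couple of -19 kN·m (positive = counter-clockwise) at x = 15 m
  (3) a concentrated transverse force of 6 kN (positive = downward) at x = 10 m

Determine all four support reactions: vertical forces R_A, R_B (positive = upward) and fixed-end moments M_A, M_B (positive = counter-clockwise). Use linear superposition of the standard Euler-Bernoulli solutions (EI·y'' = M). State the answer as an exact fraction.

Load 1 — applied couple M₀=10 kN·m at a=8 m (b=L-a=12):
  R_A = 6M₀ab/L³ = 6·10·8·12/20³ = 18/25 kN
  M_A = M₀b(2a-b)/L² = 10·12·(2·8-12)/20² = 6/5 kN·m
  R_B = -6M₀ab/L³ = -6·10·8·12/20³ = -18/25 kN
  M_B = M₀a(2b-a)/L² = 10·8·(2·12-8)/20² = 16/5 kN·m
Load 2 — applied couple M₀=-19 kN·m at a=15 m (b=L-a=5):
  R_A = 6M₀ab/L³ = 6·(-19)·15·5/20³ = -171/160 kN
  M_A = M₀b(2a-b)/L² = (-19)·5·(2·15-5)/20² = -95/16 kN·m
  R_B = -6M₀ab/L³ = -6·(-19)·15·5/20³ = 171/160 kN
  M_B = M₀a(2b-a)/L² = (-19)·15·(2·5-15)/20² = 57/16 kN·m
Load 3 — point force P=6 kN at a=10 m (b=L-a=10):
  R_A = Pb²(3a+b)/L³ = 6·10²·(3·10+10)/20³ = 3 kN
  M_A = Pab²/L² = 6·10·10²/20² = 15 kN·m
  R_B = Pa²(a+3b)/L³ = 6·10²·(10+3·10)/20³ = 3 kN
  M_B = -Pa²b/L² = -6·10²·10/20² = -15 kN·m
Superposition: R_A = 2121/800 kN, M_A = 821/80 kN·m, R_B = 2679/800 kN, M_B = -659/80 kN·m

R_A = 2121/800 kN, M_A = 821/80 kN·m, R_B = 2679/800 kN, M_B = -659/80 kN·m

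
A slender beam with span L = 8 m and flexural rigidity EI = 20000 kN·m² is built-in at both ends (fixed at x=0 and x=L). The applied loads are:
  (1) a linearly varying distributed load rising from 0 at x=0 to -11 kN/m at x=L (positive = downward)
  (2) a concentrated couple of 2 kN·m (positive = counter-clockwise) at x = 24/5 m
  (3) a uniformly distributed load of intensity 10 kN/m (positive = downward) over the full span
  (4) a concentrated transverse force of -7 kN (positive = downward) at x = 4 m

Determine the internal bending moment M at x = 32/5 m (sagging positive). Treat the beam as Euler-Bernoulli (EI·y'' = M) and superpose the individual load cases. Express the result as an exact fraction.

Load 1 — triangular load w₀=-11 kN/m (0→w₀ over full span):
  M_1 = 3w₀Lx/20 - w₀L²/30 - w₀x³/(6L) = 3·(-11)·8·(32/5)/20 - (-11)·8²/30 - (-11)·(32/5)³/(6·8) = -352/375 kN·m
Load 2 — applied couple M₀=2 kN·m at a=24/5 m (b=L-a=16/5):
  M_2 = R_Ax - M_A - M₀  [x>a] with R_A=9/25, M_A=16/25 = (9/25)·(32/5) - (16/25) - 2 = -42/125 kN·m
Load 3 — uniform load w=10 kN/m over full span:
  M_3 = wLx/2 - wL²/12 - wx²/2 = 10·8·(32/5)/2 - 10·8²/12 - 10·(32/5)²/2 = -32/15 kN·m
Load 4 — point force P=-7 kN at a=4 m (b=L-a=4):
  M_4 = Pa²(a+3b)(L-x)/L³ - Pa²b/L²  [x>a] = (-7)·4²·(4+3·4)·(8-(32/5))/8³ - (-7)·4²·4/8² = 7/5 kN·m
Superposition: M = Σ M_i = -251/125 kN·m ≈ -2.008000 kN·m

M(32/5) = -251/125 kN·m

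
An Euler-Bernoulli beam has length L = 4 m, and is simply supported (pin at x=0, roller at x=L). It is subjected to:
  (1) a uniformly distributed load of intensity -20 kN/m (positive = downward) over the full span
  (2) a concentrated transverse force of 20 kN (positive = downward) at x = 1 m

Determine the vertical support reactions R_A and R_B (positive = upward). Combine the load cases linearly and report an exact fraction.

R_A = -25 kN, R_B = -35 kN

Load 1 — uniform load w=-20 kN/m over full span:
  R_A = wL/2 = (-20)·4/2 = -40 kN
  R_B = wL/2 = (-20)·4/2 = -40 kN
Load 2 — point force P=20 kN at a=1 m (b=L-a=3):
  R_A = Pb/L = 20·3/4 = 15 kN
  R_B = Pa/L = 20·1/4 = 5 kN
Superposition: R_A = -25 kN, R_B = -35 kN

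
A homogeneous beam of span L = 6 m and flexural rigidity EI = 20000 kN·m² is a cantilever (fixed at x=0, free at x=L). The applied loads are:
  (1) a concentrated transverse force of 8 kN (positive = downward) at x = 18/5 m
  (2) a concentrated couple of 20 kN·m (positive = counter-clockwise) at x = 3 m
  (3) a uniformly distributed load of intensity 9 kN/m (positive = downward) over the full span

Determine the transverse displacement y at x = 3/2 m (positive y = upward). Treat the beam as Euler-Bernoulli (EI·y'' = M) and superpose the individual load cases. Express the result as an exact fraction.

y(3/2) = -101871/12800000 m

Load 1 — point force P=8 kN at a=18/5 m (b=L-a=12/5):
  y_1 = -Px²(3a-x)/(6EI)  [x≤a] = -8·(3/2)²·(3·(18/5)-(3/2))/(6·20000) = -279/200000 m
Load 2 — applied couple M₀=20 kN·m at a=3 m (b=L-a=3):
  y_2 = M₀x²/(2EI)  [x≤a] = 20·(3/2)²/(2·20000) = 9/8000 m
Load 3 — uniform load w=9 kN/m over full span:
  y_3 = -wx²(x²-4Lx+6L²)/(24EI) = -9·(3/2)²·((3/2)²-4·6·(3/2)+6·6²)/(24·20000) = -19683/2560000 m
Superposition: y = Σ y_i = -101871/12800000 m ≈ -0.007959 m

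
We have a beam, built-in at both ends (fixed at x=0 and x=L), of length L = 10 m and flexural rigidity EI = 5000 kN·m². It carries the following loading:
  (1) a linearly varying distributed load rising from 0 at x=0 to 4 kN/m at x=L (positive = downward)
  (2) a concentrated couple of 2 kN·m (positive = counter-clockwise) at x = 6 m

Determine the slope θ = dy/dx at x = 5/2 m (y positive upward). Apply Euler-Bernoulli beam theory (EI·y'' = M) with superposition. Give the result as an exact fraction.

Load 1 — triangular load w₀=4 kN/m (0→w₀ over full span):
  θ_1 = -w₀(2x(L-x)(L-2x)(x+2L)+x²(L-x)²)/(120LEI) = -4·(2·(5/2)·(10-(5/2))·(10-2·(5/2))·((5/2)+2·10)+(5/2)²·(10-(5/2))²)/(120·10·5000) = -39/12800 rad
Load 2 — applied couple M₀=2 kN·m at a=6 m (b=L-a=4):
  θ_2 = (R_Ax²/2 - M_Ax)/EI  [x≤a] with R_A=36/125, M_A=16/25 = ((36/125)·(5/2)²/2 - (16/25)·(5/2))/5000 = -7/50000 rad
Superposition: θ = Σ θ_i = -5099/1600000 rad ≈ -0.003187 rad

θ(5/2) = -5099/1600000 rad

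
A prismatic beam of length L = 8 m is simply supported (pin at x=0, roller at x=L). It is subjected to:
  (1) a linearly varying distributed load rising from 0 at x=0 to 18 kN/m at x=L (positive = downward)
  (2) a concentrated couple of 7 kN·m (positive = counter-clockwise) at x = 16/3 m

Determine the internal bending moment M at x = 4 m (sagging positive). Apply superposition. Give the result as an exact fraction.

Load 1 — triangular load w₀=18 kN/m (0→w₀ over full span):
  M_1 = w₀Lx/6 - w₀x³/(6L) = 18·8·4/6 - 18·4³/(6·8) = 72 kN·m
Load 2 — applied couple M₀=7 kN·m at a=16/3 m (b=L-a=8/3):
  M_2 = M₀x/L  [x≤a] = 7·4/8 = 7/2 kN·m
Superposition: M = Σ M_i = 151/2 kN·m ≈ 75.500000 kN·m

M(4) = 151/2 kN·m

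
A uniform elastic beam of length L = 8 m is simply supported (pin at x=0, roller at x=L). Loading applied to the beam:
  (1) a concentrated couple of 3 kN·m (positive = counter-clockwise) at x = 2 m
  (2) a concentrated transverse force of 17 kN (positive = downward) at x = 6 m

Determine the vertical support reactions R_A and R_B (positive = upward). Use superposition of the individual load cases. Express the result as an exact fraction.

Load 1 — applied couple M₀=3 kN·m at a=2 m (b=L-a=6):
  R_A = M₀/L = 3/8 kN
  R_B = -M₀/L = -3/8 kN
Load 2 — point force P=17 kN at a=6 m (b=L-a=2):
  R_A = Pb/L = 17·2/8 = 17/4 kN
  R_B = Pa/L = 17·6/8 = 51/4 kN
Superposition: R_A = 37/8 kN, R_B = 99/8 kN

R_A = 37/8 kN, R_B = 99/8 kN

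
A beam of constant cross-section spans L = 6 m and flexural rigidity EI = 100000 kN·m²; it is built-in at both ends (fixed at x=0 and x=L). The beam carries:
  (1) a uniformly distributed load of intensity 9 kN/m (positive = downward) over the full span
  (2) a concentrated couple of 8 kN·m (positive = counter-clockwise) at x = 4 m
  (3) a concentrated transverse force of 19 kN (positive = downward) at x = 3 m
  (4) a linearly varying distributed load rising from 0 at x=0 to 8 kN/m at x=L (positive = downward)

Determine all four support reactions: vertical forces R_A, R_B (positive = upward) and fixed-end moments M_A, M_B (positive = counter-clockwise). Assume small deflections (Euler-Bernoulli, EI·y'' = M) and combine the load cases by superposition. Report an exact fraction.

R_A = 4093/90 kN, M_A = 3211/60 kN·m, R_B = 4637/90 kN, M_B = -1113/20 kN·m

Load 1 — uniform load w=9 kN/m over full span:
  R_A = wL/2 = 9·6/2 = 27 kN
  M_A = wL²/12 = 9·6²/12 = 27 kN·m
  R_B = wL/2 = 9·6/2 = 27 kN
  M_B = -wL²/12 = -9·6²/12 = -27 kN·m
Load 2 — applied couple M₀=8 kN·m at a=4 m (b=L-a=2):
  R_A = 6M₀ab/L³ = 6·8·4·2/6³ = 16/9 kN
  M_A = M₀b(2a-b)/L² = 8·2·(2·4-2)/6² = 8/3 kN·m
  R_B = -6M₀ab/L³ = -6·8·4·2/6³ = -16/9 kN
  M_B = M₀a(2b-a)/L² = 8·4·(2·2-4)/6² = 0 kN·m
Load 3 — point force P=19 kN at a=3 m (b=L-a=3):
  R_A = Pb²(3a+b)/L³ = 19·3²·(3·3+3)/6³ = 19/2 kN
  M_A = Pab²/L² = 19·3·3²/6² = 57/4 kN·m
  R_B = Pa²(a+3b)/L³ = 19·3²·(3+3·3)/6³ = 19/2 kN
  M_B = -Pa²b/L² = -19·3²·3/6² = -57/4 kN·m
Load 4 — triangular load w₀=8 kN/m (0→w₀ over full span):
  R_A = 3w₀L/20 = 3·8·6/20 = 36/5 kN
  M_A = w₀L²/30 = 8·6²/30 = 48/5 kN·m
  R_B = 7w₀L/20 = 7·8·6/20 = 84/5 kN
  M_B = -w₀L²/20 = -8·6²/20 = -72/5 kN·m
Superposition: R_A = 4093/90 kN, M_A = 3211/60 kN·m, R_B = 4637/90 kN, M_B = -1113/20 kN·m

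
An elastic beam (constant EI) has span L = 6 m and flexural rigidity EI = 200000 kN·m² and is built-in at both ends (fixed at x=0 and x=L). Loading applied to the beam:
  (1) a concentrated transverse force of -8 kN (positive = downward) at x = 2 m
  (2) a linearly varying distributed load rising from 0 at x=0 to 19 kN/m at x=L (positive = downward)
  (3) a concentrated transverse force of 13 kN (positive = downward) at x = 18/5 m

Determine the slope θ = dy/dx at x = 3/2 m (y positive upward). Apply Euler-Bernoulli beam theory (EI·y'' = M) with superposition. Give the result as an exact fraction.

θ(3/2) = -566863/6400000000 rad

Load 1 — point force P=-8 kN at a=2 m (b=L-a=4):
  θ_1 = -Pb²x(2aL-(3a+b)x)/(2L³EI)  [x≤a] = -(-8)·4²·(3/2)·(2·2·6-(3·2+4)·(3/2))/(2·6³·200000) = 1/50000 rad
Load 2 — triangular load w₀=19 kN/m (0→w₀ over full span):
  θ_2 = -w₀(2x(L-x)(L-2x)(x+2L)+x²(L-x)²)/(120LEI) = -19·(2·(3/2)·(6-(3/2))·(6-2·(3/2))·((3/2)+2·6)+(3/2)²·(6-(3/2))²)/(120·6·200000) = -20007/256000000 rad
Load 3 — point force P=13 kN at a=18/5 m (b=L-a=12/5):
  θ_3 = -Pb²x(2aL-(3a+b)x)/(2L³EI)  [x≤a] = -13·(12/5)²·(3/2)·(2·(18/5)·6-(3·(18/5)+(12/5))·(3/2))/(2·6³·200000) = -1521/50000000 rad
Superposition: θ = Σ θ_i = -566863/6400000000 rad ≈ -0.000089 rad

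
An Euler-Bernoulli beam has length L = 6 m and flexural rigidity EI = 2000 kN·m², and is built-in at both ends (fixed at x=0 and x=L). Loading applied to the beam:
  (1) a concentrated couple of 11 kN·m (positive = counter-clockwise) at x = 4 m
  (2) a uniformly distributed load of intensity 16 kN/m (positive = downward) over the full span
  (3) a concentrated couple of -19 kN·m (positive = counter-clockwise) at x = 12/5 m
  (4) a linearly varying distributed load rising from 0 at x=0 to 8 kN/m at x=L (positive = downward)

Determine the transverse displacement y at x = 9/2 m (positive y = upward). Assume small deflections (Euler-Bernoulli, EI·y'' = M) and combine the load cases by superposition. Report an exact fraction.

y(9/2) = -14201/640000 m

Load 1 — applied couple M₀=11 kN·m at a=4 m (b=L-a=2):
  y_1 = (R_Ax³/6 - M_Ax²/2 - M₀(x-a)²/2)/EI  [x>a] with R_A=22/9, M_A=11/3 = ((22/9)·(9/2)³/6 - (11/3)·(9/2)²/2 - 11·((9/2)-4)²/2)/2000 = -11/16000 m
Load 2 — uniform load w=16 kN/m over full span:
  y_2 = -wx²(L-x)²/(24EI) = -16·(9/2)²·(6-(9/2))²/(24·2000) = -243/16000 m
Load 3 — applied couple M₀=-19 kN·m at a=12/5 m (b=L-a=18/5):
  y_3 = (R_Ax³/6 - M_Ax²/2 - M₀(x-a)²/2)/EI  [x>a] with R_A=-114/25, M_A=-57/25 = ((-114/25)·(9/2)³/6 - (-57/25)·(9/2)²/2 - (-19)·((9/2)-(12/5))²/2)/2000 = -171/80000 m
Load 4 — triangular load w₀=8 kN/m (0→w₀ over full span):
  y_4 = -w₀x²(L-x)²(x+2L)/(120LEI) = -8·(9/2)²·(6-(9/2))²·((9/2)+2·6)/(120·6·2000) = -2673/640000 m
Superposition: y = Σ y_i = -14201/640000 m ≈ -0.022189 m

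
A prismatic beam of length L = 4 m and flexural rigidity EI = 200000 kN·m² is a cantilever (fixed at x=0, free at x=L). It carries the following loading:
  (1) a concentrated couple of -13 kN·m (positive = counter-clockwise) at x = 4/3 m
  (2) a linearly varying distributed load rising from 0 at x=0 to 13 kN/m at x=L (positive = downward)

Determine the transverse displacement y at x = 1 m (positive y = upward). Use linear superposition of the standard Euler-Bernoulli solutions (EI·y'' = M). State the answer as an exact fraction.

Load 1 — applied couple M₀=-13 kN·m at a=4/3 m (b=L-a=8/3):
  y_1 = M₀x²/(2EI)  [x≤a] = (-13)·1²/(2·200000) = -13/400000 m
Load 2 — triangular load w₀=13 kN/m (0→w₀ over full span):
  y_2 = (w₀Lx³/12-w₀L²x²/6-w₀x⁵/(120L))/EI = (13·4·1³/12-13·4²·1²/6-13·1⁵/(120·4))/200000 = -14573/96000000 m
Superposition: y = Σ y_i = -17693/96000000 m ≈ -0.000184 m

y(1) = -17693/96000000 m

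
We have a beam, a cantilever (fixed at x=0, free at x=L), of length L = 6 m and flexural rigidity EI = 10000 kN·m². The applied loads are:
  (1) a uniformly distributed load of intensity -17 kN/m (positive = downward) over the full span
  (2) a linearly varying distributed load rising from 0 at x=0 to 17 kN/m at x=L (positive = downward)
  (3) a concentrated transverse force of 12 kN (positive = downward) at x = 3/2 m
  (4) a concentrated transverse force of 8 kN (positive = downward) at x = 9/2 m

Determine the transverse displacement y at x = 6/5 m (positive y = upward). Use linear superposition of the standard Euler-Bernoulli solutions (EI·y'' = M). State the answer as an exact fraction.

Load 1 — uniform load w=-17 kN/m over full span:
  y_1 = -wx²(x²-4Lx+6L²)/(24EI) = -(-17)·(6/5)²·((6/5)²-4·6·(6/5)+6·6²)/(24·10000) = 60129/3125000 m
Load 2 — triangular load w₀=17 kN/m (0→w₀ over full span):
  y_2 = (w₀Lx³/12-w₀L²x²/6-w₀x⁵/(120L))/EI = (17·6·(6/5)³/12-17·6²·(6/5)²/6-17·(6/5)⁵/(120·6))/10000 = -1033209/78125000 m
Load 3 — point force P=12 kN at a=3/2 m (b=L-a=9/2):
  y_3 = -Px²(3a-x)/(6EI)  [x≤a] = -12·(6/5)²·(3·(3/2)-(6/5))/(6·10000) = -297/312500 m
Load 4 — point force P=8 kN at a=9/2 m (b=L-a=3/2):
  y_4 = -Px²(3a-x)/(6EI)  [x≤a] = -8·(6/5)²·(3·(9/2)-(6/5))/(6·10000) = -369/156250 m
Superposition: y = Σ y_i = 105633/39062500 m ≈ 0.002704 m

y(6/5) = 105633/39062500 m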